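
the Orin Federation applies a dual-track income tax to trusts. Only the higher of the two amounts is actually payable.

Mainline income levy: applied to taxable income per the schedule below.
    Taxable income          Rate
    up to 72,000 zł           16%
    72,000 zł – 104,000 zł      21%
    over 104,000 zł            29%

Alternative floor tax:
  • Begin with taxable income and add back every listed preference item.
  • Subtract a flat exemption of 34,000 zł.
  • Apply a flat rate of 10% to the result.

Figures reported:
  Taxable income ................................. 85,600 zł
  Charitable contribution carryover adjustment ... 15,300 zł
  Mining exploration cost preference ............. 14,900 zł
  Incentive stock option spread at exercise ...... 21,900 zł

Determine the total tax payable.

14,376 zł

Mainline income levy:
  72,000 zł × 16% = 11,520 zł
  13,600 zł × 21% = 2,856 zł
  → 14,376 zł

Alternative floor tax:
  Adjusted income: 85,600 zł + 15,300 zł + 14,900 zł + 21,900 zł = 137,700 zł
  Less exemption 34,000 zł → base 103,700 zł
  103,700 zł × 10% = 10,370 zł

14,376 zł > 10,370 zł, so the mainline income levy governs.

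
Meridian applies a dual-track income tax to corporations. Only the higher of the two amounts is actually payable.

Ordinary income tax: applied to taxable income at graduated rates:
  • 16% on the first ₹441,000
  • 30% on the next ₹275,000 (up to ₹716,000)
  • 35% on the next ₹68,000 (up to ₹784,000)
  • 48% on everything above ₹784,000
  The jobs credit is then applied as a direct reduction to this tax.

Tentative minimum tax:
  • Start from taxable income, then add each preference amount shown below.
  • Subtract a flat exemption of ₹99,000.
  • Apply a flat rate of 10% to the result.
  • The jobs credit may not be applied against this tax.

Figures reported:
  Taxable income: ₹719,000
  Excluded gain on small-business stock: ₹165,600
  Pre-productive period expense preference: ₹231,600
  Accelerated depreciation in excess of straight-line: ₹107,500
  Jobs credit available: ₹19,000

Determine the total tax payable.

Ordinary income tax:
  ₹441,000 × 16% = ₹70,560
  ₹275,000 × 30% = ₹82,500
  ₹3,000 × 35% = ₹1,050
  → ₹154,110
  Less jobs credit ₹19,000 → ₹135,110

Tentative minimum tax:
  Adjusted income: ₹719,000 + ₹165,600 + ₹231,600 + ₹107,500 = ₹1,223,700
  Less exemption ₹99,000 → base ₹1,124,700
  ₹1,124,700 × 10% = ₹112,470

₹135,110 > ₹112,470, so the ordinary income tax governs.

₹135,110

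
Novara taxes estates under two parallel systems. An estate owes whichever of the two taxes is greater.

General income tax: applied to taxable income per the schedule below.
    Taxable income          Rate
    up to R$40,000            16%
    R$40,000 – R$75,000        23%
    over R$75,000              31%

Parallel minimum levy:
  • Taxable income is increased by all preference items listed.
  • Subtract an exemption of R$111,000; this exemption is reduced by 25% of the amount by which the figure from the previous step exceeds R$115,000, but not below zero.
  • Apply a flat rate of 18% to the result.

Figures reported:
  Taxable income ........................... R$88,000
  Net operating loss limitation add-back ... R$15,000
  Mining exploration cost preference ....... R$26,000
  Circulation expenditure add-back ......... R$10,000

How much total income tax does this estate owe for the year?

Parallel minimum levy:
  Adjusted income: R$88,000 + R$15,000 + R$26,000 + R$10,000 = R$139,000
  Exemption: R$111,000 − 25% × (R$139,000 − R$115,000) = R$111,000 − R$6,000 = R$105,000
  Base: R$139,000 − R$105,000 = R$34,000
  R$34,000 × 18% = R$6,120

General income tax:
  R$40,000 × 16% = R$6,400
  R$35,000 × 23% = R$8,050
  R$13,000 × 31% = R$4,030
  → R$18,480

R$18,480 > R$6,120, so the general income tax governs.

R$18,480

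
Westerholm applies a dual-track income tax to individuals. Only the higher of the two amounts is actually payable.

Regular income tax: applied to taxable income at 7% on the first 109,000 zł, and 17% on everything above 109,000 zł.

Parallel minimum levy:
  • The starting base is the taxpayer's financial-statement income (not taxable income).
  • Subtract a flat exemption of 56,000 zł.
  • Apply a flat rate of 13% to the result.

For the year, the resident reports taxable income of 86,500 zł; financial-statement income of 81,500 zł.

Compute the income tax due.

Parallel minimum levy:
  Base (financial-statement income): 81,500 zł
  Less exemption 56,000 zł → base 25,500 zł
  25,500 zł × 13% = 3,315 zł

Regular income tax:
  86,500 zł × 7% = 6,055 zł

6,055 zł > 3,315 zł, so the regular income tax governs.

6,055 zł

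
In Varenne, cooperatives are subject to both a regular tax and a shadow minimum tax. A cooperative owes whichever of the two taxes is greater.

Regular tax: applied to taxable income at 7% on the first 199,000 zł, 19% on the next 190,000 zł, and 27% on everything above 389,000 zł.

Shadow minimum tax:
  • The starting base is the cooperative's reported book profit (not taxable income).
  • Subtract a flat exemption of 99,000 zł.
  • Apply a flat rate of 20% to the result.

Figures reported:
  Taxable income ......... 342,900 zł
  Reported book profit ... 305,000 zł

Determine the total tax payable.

41,271 zł

Shadow minimum tax:
  Base (reported book profit): 305,000 zł
  Less exemption 99,000 zł → base 206,000 zł
  206,000 zł × 20% = 41,200 zł

Regular tax:
  199,000 zł × 7% = 13,930 zł
  143,900 zł × 19% = 27,341 zł
  → 41,271 zł

41,271 zł > 41,200 zł, so the regular tax governs.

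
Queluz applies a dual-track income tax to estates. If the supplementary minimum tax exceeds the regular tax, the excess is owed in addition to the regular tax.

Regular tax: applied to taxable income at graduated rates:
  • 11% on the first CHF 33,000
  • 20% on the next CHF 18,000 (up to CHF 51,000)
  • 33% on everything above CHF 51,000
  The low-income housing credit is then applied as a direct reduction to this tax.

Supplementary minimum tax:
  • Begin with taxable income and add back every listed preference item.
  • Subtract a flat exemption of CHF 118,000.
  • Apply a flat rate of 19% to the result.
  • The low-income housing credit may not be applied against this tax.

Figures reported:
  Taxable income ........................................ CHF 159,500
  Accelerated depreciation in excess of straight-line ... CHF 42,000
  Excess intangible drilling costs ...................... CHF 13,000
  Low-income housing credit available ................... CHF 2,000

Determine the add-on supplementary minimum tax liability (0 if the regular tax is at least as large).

CHF 0

Regular tax:
  CHF 33,000 × 11% = CHF 3,630
  CHF 18,000 × 20% = CHF 3,600
  CHF 108,500 × 33% = CHF 35,805
  → CHF 43,035
  Less low-income housing credit CHF 2,000 → CHF 41,035

Supplementary minimum tax:
  Adjusted income: CHF 159,500 + CHF 42,000 + CHF 13,000 = CHF 214,500
  Less exemption CHF 118,000 → base CHF 96,500
  CHF 96,500 × 19% = CHF 18,335

CHF 18,335 ≤ CHF 41,035, so no add-on is due.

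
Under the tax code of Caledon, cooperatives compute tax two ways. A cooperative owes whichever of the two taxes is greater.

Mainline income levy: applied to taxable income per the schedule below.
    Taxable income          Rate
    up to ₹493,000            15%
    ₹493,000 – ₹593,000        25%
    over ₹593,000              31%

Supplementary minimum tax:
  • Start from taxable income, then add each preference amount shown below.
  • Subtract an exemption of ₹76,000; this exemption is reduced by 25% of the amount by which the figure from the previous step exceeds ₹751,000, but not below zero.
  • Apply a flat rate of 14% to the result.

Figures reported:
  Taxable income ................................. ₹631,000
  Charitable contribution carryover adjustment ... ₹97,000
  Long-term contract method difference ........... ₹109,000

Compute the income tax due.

Supplementary minimum tax:
  Adjusted income: ₹631,000 + ₹97,000 + ₹109,000 = ₹837,000
  Exemption: ₹76,000 − 25% × (₹837,000 − ₹751,000) = ₹76,000 − ₹21,500 = ₹54,500
  Base: ₹837,000 − ₹54,500 = ₹782,500
  ₹782,500 × 14% = ₹109,550

Mainline income levy:
  ₹493,000 × 15% = ₹73,950
  ₹100,000 × 25% = ₹25,000
  ₹38,000 × 31% = ₹11,780
  → ₹110,730

₹110,730 > ₹109,550, so the mainline income levy governs.

₹110,730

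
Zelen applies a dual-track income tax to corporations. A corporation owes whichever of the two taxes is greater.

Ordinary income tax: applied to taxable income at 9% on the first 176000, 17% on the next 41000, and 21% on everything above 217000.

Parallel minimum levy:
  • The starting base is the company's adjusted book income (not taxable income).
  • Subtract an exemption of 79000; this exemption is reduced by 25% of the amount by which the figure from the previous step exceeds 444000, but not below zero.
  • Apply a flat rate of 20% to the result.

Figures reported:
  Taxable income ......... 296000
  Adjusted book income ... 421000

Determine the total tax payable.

68400

Parallel minimum levy:
  Base (adjusted book income): 421000
  Exemption: 421000 ≤ 444000, so full 79000 applies
  Base: 421000 − 79000 = 342000
  342000 × 20% = 68400

Ordinary income tax:
  176000 × 9% = 15840
  41000 × 17% = 6970
  79000 × 21% = 16590
  → 39400

68400 > 39400, so the parallel minimum levy is the binding amount.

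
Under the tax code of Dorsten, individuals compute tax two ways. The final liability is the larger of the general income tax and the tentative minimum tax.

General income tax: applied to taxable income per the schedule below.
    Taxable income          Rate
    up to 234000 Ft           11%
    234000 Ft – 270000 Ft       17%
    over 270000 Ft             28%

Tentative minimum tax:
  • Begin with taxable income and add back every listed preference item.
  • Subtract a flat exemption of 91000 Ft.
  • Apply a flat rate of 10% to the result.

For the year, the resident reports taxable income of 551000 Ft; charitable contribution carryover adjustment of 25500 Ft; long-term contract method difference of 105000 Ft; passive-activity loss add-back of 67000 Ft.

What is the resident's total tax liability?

General income tax:
  234000 Ft × 11% = 25740 Ft
  36000 Ft × 17% = 6120 Ft
  281000 Ft × 28% = 78680 Ft
  → 110540 Ft

Tentative minimum tax:
  Adjusted income: 551000 Ft + 25500 Ft + 105000 Ft + 67000 Ft = 748500 Ft
  Less exemption 91000 Ft → base 657500 Ft
  657500 Ft × 10% = 65750 Ft

110540 Ft > 65750 Ft, so the general income tax governs.

110540 Ft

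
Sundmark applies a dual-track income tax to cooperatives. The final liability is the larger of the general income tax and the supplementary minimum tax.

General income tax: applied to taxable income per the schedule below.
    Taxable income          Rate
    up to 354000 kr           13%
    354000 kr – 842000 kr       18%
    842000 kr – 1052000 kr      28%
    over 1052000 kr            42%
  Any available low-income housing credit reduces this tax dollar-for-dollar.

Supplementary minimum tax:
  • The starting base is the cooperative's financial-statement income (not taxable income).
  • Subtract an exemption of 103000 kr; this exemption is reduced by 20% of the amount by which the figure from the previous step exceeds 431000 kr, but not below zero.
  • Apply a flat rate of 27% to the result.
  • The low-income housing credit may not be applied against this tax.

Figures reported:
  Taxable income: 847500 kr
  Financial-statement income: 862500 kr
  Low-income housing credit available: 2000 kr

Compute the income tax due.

228366 kr

General income tax:
  354000 kr × 13% = 46020 kr
  488000 kr × 18% = 87840 kr
  5500 kr × 28% = 1540 kr
  → 135400 kr
  Less low-income housing credit 2000 kr → 133400 kr

Supplementary minimum tax:
  Base (financial-statement income): 862500 kr
  Exemption: 103000 kr − 20% × (862500 kr − 431000 kr) = 103000 kr − 86300 kr = 16700 kr
  Base: 862500 kr − 16700 kr = 845800 kr
  845800 kr × 27% = 228366 kr

228366 kr > 133400 kr, so the supplementary minimum tax is the binding amount.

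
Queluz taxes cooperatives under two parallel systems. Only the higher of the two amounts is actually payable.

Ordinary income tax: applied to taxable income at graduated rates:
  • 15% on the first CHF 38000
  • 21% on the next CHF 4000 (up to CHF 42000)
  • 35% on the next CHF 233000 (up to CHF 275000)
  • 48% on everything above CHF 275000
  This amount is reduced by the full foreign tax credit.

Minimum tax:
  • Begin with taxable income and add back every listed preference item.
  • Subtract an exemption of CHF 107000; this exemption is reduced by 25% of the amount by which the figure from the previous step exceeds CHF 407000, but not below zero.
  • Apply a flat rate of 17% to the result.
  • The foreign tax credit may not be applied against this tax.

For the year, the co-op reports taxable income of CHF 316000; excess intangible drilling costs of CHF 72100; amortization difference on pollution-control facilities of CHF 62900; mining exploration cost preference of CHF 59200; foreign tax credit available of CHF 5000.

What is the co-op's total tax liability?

Minimum tax:
  Adjusted income: CHF 316000 + CHF 72100 + CHF 62900 + CHF 59200 = CHF 510200
  Exemption: CHF 107000 − 25% × (CHF 510200 − CHF 407000) = CHF 107000 − CHF 25800 = CHF 81200
  Base: CHF 510200 − CHF 81200 = CHF 429000
  CHF 429000 × 17% = CHF 72930

Ordinary income tax:
  CHF 38000 × 15% = CHF 5700
  CHF 4000 × 21% = CHF 840
  CHF 233000 × 35% = CHF 81550
  CHF 41000 × 48% = CHF 19680
  → CHF 107770
  Less foreign tax credit CHF 5000 → CHF 102770

CHF 102770 > CHF 72930, so the ordinary income tax governs.

CHF 102770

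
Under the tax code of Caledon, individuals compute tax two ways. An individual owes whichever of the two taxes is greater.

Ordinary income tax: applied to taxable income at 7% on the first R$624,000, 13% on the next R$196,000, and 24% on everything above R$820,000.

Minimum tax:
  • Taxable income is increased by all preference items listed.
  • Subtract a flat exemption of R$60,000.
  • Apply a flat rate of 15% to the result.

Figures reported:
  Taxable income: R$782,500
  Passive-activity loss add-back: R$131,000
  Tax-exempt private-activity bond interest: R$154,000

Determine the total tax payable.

Ordinary income tax:
  R$624,000 × 7% = R$43,680
  R$158,500 × 13% = R$20,605
  → R$64,285

Minimum tax:
  Adjusted income: R$782,500 + R$131,000 + R$154,000 = R$1,067,500
  Less exemption R$60,000 → base R$1,007,500
  R$1,007,500 × 15% = R$151,125

R$151,125 > R$64,285, so the minimum tax is the binding amount.

R$151,125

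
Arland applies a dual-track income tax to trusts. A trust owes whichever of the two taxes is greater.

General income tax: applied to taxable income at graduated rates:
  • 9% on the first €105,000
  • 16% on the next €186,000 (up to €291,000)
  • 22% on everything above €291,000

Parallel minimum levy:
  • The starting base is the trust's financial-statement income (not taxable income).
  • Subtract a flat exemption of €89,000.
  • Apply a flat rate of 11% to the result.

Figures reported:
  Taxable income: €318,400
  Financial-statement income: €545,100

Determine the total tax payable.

Parallel minimum levy:
  Base (financial-statement income): €545,100
  Less exemption €89,000 → base €456,100
  €456,100 × 11% = €50,171

General income tax:
  €105,000 × 9% = €9,450
  €186,000 × 16% = €29,760
  €27,400 × 22% = €6,028
  → €45,238

€50,171 > €45,238, so the parallel minimum levy is the binding amount.

€50,171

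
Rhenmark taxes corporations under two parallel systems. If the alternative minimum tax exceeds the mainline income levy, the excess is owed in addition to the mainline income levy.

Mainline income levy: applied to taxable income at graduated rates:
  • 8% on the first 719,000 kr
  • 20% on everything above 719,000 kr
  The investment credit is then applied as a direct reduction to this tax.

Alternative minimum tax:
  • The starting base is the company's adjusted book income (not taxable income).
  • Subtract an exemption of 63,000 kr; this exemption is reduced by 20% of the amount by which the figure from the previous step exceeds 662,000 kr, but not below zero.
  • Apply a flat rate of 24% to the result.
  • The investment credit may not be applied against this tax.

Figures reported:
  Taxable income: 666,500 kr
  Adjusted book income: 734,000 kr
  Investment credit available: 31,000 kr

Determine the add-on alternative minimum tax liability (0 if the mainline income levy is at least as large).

142,176 kr

Mainline income levy:
  666,500 kr × 8% = 53,320 kr
  Less investment credit 31,000 kr → 22,320 kr

Alternative minimum tax:
  Base (adjusted book income): 734,000 kr
  Exemption: 63,000 kr − 20% × (734,000 kr − 662,000 kr) = 63,000 kr − 14,400 kr = 48,600 kr
  Base: 734,000 kr − 48,600 kr = 685,400 kr
  685,400 kr × 24% = 164,496 kr

Excess of alternative minimum tax over mainline income levy: 164,496 kr − 22,320 kr = 142,176 kr.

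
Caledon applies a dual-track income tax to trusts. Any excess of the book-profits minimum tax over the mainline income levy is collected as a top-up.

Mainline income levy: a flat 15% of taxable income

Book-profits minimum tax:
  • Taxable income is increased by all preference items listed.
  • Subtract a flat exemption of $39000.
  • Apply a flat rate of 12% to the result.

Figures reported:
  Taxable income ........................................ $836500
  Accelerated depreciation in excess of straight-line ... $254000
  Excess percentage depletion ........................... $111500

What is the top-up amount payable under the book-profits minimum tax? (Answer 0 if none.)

Mainline income levy:
  $836500 × 15% = $125475

Book-profits minimum tax:
  Adjusted income: $836500 + $254000 + $111500 = $1202000
  Less exemption $39000 → base $1163000
  $1163000 × 12% = $139560

Excess of book-profits minimum tax over mainline income levy: $139560 − $125475 = $14085.

$14085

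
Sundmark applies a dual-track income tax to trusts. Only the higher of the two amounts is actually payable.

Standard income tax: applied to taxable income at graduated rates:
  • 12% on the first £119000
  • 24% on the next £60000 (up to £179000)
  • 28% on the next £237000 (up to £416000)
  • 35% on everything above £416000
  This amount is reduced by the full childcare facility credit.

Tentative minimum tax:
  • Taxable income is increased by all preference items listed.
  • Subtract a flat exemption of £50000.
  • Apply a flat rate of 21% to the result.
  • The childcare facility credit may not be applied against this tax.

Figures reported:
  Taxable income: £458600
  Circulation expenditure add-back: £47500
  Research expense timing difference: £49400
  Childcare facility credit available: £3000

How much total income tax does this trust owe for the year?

Standard income tax:
  £119000 × 12% = £14280
  £60000 × 24% = £14400
  £237000 × 28% = £66360
  £42600 × 35% = £14910
  → £109950
  Less childcare facility credit £3000 → £106950

Tentative minimum tax:
  Adjusted income: £458600 + £47500 + £49400 = £555500
  Less exemption £50000 → base £505500
  £505500 × 21% = £106155

£106950 > £106155, so the standard income tax governs.

£106950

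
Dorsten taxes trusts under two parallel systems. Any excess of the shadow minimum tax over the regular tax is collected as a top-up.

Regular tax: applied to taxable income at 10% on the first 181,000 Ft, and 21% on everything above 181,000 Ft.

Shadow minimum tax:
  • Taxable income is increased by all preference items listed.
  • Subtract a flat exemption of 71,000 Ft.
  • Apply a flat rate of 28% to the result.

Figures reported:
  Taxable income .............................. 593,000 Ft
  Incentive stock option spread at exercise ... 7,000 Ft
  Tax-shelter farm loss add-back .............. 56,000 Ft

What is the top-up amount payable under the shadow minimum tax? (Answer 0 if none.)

59,180 Ft

Regular tax:
  181,000 Ft × 10% = 18,100 Ft
  412,000 Ft × 21% = 86,520 Ft
  → 104,620 Ft

Shadow minimum tax:
  Adjusted income: 593,000 Ft + 7,000 Ft + 56,000 Ft = 656,000 Ft
  Less exemption 71,000 Ft → base 585,000 Ft
  585,000 Ft × 28% = 163,800 Ft

Excess of shadow minimum tax over regular tax: 163,800 Ft − 104,620 Ft = 59,180 Ft.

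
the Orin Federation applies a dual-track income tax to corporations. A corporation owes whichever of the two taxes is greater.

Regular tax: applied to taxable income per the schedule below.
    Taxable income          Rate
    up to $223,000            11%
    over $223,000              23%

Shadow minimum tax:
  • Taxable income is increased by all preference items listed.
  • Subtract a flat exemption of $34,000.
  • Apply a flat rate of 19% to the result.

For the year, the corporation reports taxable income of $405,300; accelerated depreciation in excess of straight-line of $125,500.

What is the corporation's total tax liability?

$94,392

Shadow minimum tax:
  Adjusted income: $405,300 + $125,500 = $530,800
  Less exemption $34,000 → base $496,800
  $496,800 × 19% = $94,392

Regular tax:
  $223,000 × 11% = $24,530
  $182,300 × 23% = $41,929
  → $66,459

$94,392 > $66,459, so the shadow minimum tax is the binding amount.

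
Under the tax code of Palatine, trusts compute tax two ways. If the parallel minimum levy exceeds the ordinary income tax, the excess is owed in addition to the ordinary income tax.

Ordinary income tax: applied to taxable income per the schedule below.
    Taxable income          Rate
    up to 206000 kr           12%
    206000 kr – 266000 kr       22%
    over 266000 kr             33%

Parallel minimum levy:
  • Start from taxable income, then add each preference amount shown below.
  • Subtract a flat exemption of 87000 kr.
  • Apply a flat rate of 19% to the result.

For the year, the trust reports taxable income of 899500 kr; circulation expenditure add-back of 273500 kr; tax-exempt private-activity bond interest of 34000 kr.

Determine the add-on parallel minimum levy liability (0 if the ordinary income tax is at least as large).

0 kr

Parallel minimum levy:
  Adjusted income: 899500 kr + 273500 kr + 34000 kr = 1207000 kr
  Less exemption 87000 kr → base 1120000 kr
  1120000 kr × 19% = 212800 kr

Ordinary income tax:
  206000 kr × 12% = 24720 kr
  60000 kr × 22% = 13200 kr
  633500 kr × 33% = 209055 kr
  → 246975 kr

212800 kr ≤ 246975 kr, so no add-on is due.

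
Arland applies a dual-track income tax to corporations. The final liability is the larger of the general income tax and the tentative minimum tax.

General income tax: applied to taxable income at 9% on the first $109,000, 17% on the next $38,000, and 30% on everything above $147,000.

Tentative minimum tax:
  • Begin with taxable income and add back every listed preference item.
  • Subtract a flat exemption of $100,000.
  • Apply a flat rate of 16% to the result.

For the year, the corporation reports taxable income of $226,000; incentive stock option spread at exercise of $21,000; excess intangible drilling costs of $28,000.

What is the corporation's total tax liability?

$39,970

Tentative minimum tax:
  Adjusted income: $226,000 + $21,000 + $28,000 = $275,000
  Less exemption $100,000 → base $175,000
  $175,000 × 16% = $28,000

General income tax:
  $109,000 × 9% = $9,810
  $38,000 × 17% = $6,460
  $79,000 × 30% = $23,700
  → $39,970

$39,970 > $28,000, so the general income tax governs.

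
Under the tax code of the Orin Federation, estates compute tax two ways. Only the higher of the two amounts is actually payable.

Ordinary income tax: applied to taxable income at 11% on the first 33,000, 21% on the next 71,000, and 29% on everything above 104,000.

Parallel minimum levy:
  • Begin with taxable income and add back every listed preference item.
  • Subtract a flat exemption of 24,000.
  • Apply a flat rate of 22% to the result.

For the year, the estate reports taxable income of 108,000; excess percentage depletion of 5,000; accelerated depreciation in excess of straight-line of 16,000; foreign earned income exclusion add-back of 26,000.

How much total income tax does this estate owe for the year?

Ordinary income tax:
  33,000 × 11% = 3,630
  71,000 × 21% = 14,910
  4,000 × 29% = 1,160
  → 19,700

Parallel minimum levy:
  Adjusted income: 108,000 + 5,000 + 16,000 + 26,000 = 155,000
  Less exemption 24,000 → base 131,000
  131,000 × 22% = 28,820

28,820 > 19,700, so the parallel minimum levy is the binding amount.

28,820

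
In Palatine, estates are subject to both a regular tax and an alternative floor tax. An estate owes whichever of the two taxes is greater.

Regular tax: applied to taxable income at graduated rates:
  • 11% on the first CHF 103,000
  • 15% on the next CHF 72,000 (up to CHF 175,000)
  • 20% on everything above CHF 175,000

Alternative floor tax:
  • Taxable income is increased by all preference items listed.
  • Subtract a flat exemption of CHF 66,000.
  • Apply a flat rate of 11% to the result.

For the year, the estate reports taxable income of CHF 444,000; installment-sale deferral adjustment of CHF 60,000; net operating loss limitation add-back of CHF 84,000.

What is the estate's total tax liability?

CHF 75,930

Regular tax:
  CHF 103,000 × 11% = CHF 11,330
  CHF 72,000 × 15% = CHF 10,800
  CHF 269,000 × 20% = CHF 53,800
  → CHF 75,930

Alternative floor tax:
  Adjusted income: CHF 444,000 + CHF 60,000 + CHF 84,000 = CHF 588,000
  Less exemption CHF 66,000 → base CHF 522,000
  CHF 522,000 × 11% = CHF 57,420

CHF 75,930 > CHF 57,420, so the regular tax governs.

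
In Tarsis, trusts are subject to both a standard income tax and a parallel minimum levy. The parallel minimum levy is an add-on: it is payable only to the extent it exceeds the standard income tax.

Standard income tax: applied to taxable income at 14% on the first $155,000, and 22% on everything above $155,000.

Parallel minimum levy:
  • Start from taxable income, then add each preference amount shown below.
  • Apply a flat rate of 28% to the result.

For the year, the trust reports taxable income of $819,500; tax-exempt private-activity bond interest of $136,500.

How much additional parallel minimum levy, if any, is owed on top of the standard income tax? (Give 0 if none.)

Parallel minimum levy:
  Adjusted income: $819,500 + $136,500 = $956,000
  $956,000 × 28% = $267,680

Standard income tax:
  $155,000 × 14% = $21,700
  $664,500 × 22% = $146,190
  → $167,890

Excess of parallel minimum levy over standard income tax: $267,680 − $167,890 = $99,790.

$99,790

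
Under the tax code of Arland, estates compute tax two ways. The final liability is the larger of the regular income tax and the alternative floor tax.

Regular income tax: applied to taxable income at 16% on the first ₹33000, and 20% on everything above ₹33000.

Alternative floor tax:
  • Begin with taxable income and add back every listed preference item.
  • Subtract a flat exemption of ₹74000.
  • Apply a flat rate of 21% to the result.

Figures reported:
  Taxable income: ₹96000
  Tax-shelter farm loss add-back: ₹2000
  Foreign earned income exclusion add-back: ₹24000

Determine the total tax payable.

Alternative floor tax:
  Adjusted income: ₹96000 + ₹2000 + ₹24000 = ₹122000
  Less exemption ₹74000 → base ₹48000
  ₹48000 × 21% = ₹10080

Regular income tax:
  ₹33000 × 16% = ₹5280
  ₹63000 × 20% = ₹12600
  → ₹17880

₹17880 > ₹10080, so the regular income tax governs.

₹17880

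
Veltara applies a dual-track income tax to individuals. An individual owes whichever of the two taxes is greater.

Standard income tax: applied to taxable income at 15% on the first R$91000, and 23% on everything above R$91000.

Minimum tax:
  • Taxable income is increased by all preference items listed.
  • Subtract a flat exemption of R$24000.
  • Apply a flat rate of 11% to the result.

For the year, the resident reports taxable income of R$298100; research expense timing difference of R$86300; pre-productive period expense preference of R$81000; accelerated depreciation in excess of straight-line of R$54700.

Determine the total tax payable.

R$61283

Minimum tax:
  Adjusted income: R$298100 + R$86300 + R$81000 + R$54700 = R$520100
  Less exemption R$24000 → base R$496100
  R$496100 × 11% = R$54571

Standard income tax:
  R$91000 × 15% = R$13650
  R$207100 × 23% = R$47633
  → R$61283

R$61283 > R$54571, so the standard income tax governs.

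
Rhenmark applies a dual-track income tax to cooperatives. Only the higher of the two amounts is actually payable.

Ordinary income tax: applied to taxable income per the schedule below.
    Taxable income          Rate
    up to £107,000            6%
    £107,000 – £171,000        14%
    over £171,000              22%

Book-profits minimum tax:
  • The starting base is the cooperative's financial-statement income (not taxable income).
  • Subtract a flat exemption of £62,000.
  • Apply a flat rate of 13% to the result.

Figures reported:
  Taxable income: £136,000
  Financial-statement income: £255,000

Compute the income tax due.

£25,090

Ordinary income tax:
  £107,000 × 6% = £6,420
  £29,000 × 14% = £4,060
  → £10,480

Book-profits minimum tax:
  Base (financial-statement income): £255,000
  Less exemption £62,000 → base £193,000
  £193,000 × 13% = £25,090

£25,090 > £10,480, so the book-profits minimum tax is the binding amount.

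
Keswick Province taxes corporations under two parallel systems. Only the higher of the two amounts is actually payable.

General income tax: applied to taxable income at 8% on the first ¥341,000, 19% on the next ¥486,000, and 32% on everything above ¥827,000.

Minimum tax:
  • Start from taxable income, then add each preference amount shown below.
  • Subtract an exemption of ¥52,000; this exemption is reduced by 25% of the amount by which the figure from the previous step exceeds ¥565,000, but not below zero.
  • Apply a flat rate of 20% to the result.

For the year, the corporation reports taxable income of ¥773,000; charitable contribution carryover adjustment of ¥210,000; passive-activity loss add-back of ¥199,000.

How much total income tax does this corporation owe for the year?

¥236,400

General income tax:
  ¥341,000 × 8% = ¥27,280
  ¥432,000 × 19% = ¥82,080
  → ¥109,360

Minimum tax:
  Adjusted income: ¥773,000 + ¥210,000 + ¥199,000 = ¥1,182,000
  Exemption: 25% × (¥1,182,000 − ¥565,000) = ¥154,250 ≥ ¥52,000, so the exemption is fully phased out
  Base: ¥1,182,000 − ¥0 = ¥1,182,000
  ¥1,182,000 × 20% = ¥236,400

¥236,400 > ¥109,360, so the minimum tax is the binding amount.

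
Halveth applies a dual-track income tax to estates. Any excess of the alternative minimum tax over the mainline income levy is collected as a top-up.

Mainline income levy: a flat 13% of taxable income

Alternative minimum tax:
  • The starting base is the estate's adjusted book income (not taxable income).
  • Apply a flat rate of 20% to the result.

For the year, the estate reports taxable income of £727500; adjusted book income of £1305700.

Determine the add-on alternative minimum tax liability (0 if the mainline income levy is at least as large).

Mainline income levy:
  £727500 × 13% = £94575

Alternative minimum tax:
  Base (adjusted book income): £1305700
  £1305700 × 20% = £261140

Excess of alternative minimum tax over mainline income levy: £261140 − £94575 = £166565.

£166565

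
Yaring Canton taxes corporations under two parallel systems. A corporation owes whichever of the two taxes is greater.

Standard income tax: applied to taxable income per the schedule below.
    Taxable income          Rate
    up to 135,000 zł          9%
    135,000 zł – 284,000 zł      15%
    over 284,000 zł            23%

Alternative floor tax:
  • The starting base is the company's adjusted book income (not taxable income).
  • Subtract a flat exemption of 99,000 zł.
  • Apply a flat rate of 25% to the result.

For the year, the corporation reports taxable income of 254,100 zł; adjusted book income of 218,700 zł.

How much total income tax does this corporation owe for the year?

30,015 zł

Standard income tax:
  135,000 zł × 9% = 12,150 zł
  119,100 zł × 15% = 17,865 zł
  → 30,015 zł

Alternative floor tax:
  Base (adjusted book income): 218,700 zł
  Less exemption 99,000 zł → base 119,700 zł
  119,700 zł × 25% = 29,925 zł

30,015 zł > 29,925 zł, so the standard income tax governs.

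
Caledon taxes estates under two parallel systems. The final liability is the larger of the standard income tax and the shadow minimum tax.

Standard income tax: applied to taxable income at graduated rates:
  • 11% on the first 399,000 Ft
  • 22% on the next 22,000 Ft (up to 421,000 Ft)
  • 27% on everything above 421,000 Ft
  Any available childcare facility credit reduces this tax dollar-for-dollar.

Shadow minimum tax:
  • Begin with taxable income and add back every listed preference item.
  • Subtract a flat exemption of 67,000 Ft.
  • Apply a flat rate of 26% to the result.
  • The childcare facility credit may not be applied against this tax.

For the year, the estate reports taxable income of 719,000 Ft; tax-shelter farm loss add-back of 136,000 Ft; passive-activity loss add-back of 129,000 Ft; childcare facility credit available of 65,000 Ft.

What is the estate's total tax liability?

238,420 Ft

Shadow minimum tax:
  Adjusted income: 719,000 Ft + 136,000 Ft + 129,000 Ft = 984,000 Ft
  Less exemption 67,000 Ft → base 917,000 Ft
  917,000 Ft × 26% = 238,420 Ft

Standard income tax:
  399,000 Ft × 11% = 43,890 Ft
  22,000 Ft × 22% = 4,840 Ft
  298,000 Ft × 27% = 80,460 Ft
  → 129,190 Ft
  Less childcare facility credit 65,000 Ft → 64,190 Ft

238,420 Ft > 64,190 Ft, so the shadow minimum tax is the binding amount.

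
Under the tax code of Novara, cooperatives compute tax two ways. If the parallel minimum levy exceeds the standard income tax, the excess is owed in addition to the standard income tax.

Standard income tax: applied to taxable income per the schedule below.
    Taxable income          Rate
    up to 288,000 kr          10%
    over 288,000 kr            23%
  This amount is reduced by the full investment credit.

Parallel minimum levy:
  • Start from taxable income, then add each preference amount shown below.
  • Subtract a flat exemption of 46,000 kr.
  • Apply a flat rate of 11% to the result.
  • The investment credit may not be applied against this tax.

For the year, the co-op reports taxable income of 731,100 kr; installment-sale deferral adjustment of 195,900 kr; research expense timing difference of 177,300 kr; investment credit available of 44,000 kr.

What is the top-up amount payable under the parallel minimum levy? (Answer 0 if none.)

29,700 kr

Standard income tax:
  288,000 kr × 10% = 28,800 kr
  443,100 kr × 23% = 101,913 kr
  → 130,713 kr
  Less investment credit 44,000 kr → 86,713 kr

Parallel minimum levy:
  Adjusted income: 731,100 kr + 195,900 kr + 177,300 kr = 1,104,300 kr
  Less exemption 46,000 kr → base 1,058,300 kr
  1,058,300 kr × 11% = 116,413 kr

Excess of parallel minimum levy over standard income tax: 116,413 kr − 86,713 kr = 29,700 kr.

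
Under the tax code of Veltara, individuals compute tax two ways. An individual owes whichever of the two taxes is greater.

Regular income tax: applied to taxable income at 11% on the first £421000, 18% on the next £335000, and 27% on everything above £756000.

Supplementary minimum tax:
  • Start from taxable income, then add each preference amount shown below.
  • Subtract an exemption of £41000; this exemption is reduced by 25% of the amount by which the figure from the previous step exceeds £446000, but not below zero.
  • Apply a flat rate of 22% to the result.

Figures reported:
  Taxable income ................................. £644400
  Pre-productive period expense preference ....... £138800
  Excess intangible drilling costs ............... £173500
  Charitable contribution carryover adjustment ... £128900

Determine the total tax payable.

Regular income tax:
  £421000 × 11% = £46310
  £223400 × 18% = £40212
  → £86522

Supplementary minimum tax:
  Adjusted income: £644400 + £138800 + £173500 + £128900 = £1085600
  Exemption: 25% × (£1085600 − £446000) = £159900 ≥ £41000, so the exemption is fully phased out
  Base: £1085600 − £0 = £1085600
  £1085600 × 22% = £238832

£238832 > £86522, so the supplementary minimum tax is the binding amount.

£238832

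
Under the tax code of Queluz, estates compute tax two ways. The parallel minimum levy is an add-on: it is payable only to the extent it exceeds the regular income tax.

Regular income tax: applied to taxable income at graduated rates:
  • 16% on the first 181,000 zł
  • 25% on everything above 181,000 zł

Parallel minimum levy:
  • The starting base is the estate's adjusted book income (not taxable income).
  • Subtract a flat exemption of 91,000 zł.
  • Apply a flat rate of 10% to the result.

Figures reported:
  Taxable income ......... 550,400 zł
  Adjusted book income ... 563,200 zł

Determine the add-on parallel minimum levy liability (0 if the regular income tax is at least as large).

0 zł

Regular income tax:
  181,000 zł × 16% = 28,960 zł
  369,400 zł × 25% = 92,350 zł
  → 121,310 zł

Parallel minimum levy:
  Base (adjusted book income): 563,200 zł
  Less exemption 91,000 zł → base 472,200 zł
  472,200 zł × 10% = 47,220 zł

47,220 zł ≤ 121,310 zł, so no add-on is due.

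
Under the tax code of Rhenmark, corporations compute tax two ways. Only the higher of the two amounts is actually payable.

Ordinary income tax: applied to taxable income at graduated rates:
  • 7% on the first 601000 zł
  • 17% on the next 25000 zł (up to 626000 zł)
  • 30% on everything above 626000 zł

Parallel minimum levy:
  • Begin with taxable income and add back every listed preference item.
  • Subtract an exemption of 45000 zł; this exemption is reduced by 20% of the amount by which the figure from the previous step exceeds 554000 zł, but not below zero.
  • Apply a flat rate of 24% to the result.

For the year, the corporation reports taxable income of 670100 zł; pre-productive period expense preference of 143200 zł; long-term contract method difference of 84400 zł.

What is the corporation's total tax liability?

215448 zł

Parallel minimum levy:
  Adjusted income: 670100 zł + 143200 zł + 84400 zł = 897700 zł
  Exemption: 20% × (897700 zł − 554000 zł) = 68740 zł ≥ 45000 zł, so the exemption is fully phased out
  Base: 897700 zł − 0 zł = 897700 zł
  897700 zł × 24% = 215448 zł

Ordinary income tax:
  601000 zł × 7% = 42070 zł
  25000 zł × 17% = 4250 zł
  44100 zł × 30% = 13230 zł
  → 59550 zł

215448 zł > 59550 zł, so the parallel minimum levy is the binding amount.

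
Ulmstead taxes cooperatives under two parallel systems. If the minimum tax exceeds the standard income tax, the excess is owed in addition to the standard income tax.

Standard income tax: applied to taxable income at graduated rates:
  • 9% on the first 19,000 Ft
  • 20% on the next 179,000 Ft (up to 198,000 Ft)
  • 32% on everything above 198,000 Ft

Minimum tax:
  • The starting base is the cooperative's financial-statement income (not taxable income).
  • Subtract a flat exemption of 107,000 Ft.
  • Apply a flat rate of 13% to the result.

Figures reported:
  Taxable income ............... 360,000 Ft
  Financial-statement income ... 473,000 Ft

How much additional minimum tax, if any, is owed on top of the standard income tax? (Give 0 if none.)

Minimum tax:
  Base (financial-statement income): 473,000 Ft
  Less exemption 107,000 Ft → base 366,000 Ft
  366,000 Ft × 13% = 47,580 Ft

Standard income tax:
  19,000 Ft × 9% = 1,710 Ft
  179,000 Ft × 20% = 35,800 Ft
  162,000 Ft × 32% = 51,840 Ft
  → 89,350 Ft

47,580 Ft ≤ 89,350 Ft, so no add-on is due.

0 Ft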